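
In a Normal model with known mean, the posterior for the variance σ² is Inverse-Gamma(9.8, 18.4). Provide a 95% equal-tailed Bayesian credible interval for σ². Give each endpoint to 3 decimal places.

[1.094, 3.950]

Inverse-Gamma(9.8, 18.4) quantiles: F⁻¹(0.025) and F⁻¹(0.975).
Equivalently, 1/σ² ~ Gamma(9.8, rate = 18.4); invert its 0.975 and 0.025 quantiles.
Posterior mean ≈ 2.091, SD ≈ 0.749; a Normal approximation gives roughly [0.624, 3.558].
Exact: lower = 1.094; upper = 3.950.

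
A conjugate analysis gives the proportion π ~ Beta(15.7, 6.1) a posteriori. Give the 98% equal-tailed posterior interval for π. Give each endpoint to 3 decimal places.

[0.479, 0.904]

Posterior: Beta(15.7, 6.1).
Equal-tailed 98% interval: the 0.01 and 0.99 quantiles of Beta(15.7, 6.1).
Posterior mean ≈ 0.720, SD ≈ 0.094; a Normal approximation gives roughly [0.501, 0.939].
Exact: F⁻¹(0.01) = 0.479; F⁻¹(0.99) = 0.904.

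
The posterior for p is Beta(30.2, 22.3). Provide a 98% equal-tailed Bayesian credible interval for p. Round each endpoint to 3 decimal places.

[0.416, 0.726]

Posterior: Beta(30.2, 22.3).
Equal-tailed 98% interval: the 0.01 and 0.99 quantiles of Beta(30.2, 22.3).
Posterior mean ≈ 0.575, SD ≈ 0.068; a Normal approximation gives roughly [0.418, 0.732].
Exact: F⁻¹(0.01) = 0.416; F⁻¹(0.99) = 0.726.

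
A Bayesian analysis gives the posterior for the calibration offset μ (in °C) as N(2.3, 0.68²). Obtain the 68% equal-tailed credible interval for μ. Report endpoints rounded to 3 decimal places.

The posterior is symmetric, so the 68% equal-tailed interval is μ = 2.3 ± z·0.68 with z = 0.994.
Half-width: 0.994 × 0.68 = 0.676.
2.3 − 0.676 = 1.624; 2.3 + 0.676 = 2.976.

[1.624, 2.976]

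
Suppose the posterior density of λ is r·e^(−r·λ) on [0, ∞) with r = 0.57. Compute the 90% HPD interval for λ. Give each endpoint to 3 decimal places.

[0.000, 4.040]

The exponential density is strictly decreasing on [0, ∞), so the HPD interval is anchored at 0: [0, q] with P(λ ≤ q) = 0.90.
q = −ln(1 − 0.90) / 0.57 = 2.3026 / 0.57 = 4.040.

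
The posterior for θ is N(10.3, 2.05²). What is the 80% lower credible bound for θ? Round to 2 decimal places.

Need L with P(θ ≥ L) = 0.80: L = 10.3 − z_{0.2}·2.05.
z = 0.842; L = 10.3 − 0.842 × 2.05 = 8.57.

8.57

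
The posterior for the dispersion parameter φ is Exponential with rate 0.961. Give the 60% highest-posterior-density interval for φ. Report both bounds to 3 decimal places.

[0.000, 0.953]

The exponential density is strictly decreasing on [0, ∞), so the HPD interval is anchored at 0: [0, q] with P(φ ≤ q) = 0.60.
q = −ln(1 − 0.60) / 0.961 = 0.9163 / 0.961 = 0.953.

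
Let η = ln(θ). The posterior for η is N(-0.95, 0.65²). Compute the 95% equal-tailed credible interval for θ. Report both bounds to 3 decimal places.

On the log scale the 95% interval is -0.95 ± 1.960 × 0.65 = [-2.2240, 0.3240].
Exponentiate: [e^-2.2240, e^0.3240] = [0.108, 1.383].

[0.108, 1.383]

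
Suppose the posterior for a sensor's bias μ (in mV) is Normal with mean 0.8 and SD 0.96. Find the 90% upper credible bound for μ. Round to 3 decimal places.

Need U with P(μ ≤ U) = 0.90: U = 0.8 + z_{0.1}·0.96.
z = 1.282; U = 0.8 + 1.282 × 0.96 = 2.030.

2.030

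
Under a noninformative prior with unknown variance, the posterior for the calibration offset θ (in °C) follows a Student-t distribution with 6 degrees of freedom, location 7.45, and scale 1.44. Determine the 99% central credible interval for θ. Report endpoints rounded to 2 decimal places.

The t_6 distribution is symmetric; the 99% interval is 7.45 ± t·1.44 with t_{0.995,6} = 3.707.
Half-width: 3.707 × 1.44 = 5.34.
7.45 − 5.34 = 2.11; 7.45 + 5.34 = 12.79.

[2.11, 12.79]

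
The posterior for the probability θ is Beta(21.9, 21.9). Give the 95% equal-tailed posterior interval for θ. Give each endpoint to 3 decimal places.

[0.354, 0.646]

Posterior: Beta(21.9, 21.9).
Equal-tailed 95% interval: the 0.025 and 0.975 quantiles of Beta(21.9, 21.9).
Posterior mean ≈ 0.500, SD ≈ 0.075; a Normal approximation gives roughly [0.354, 0.646].
Exact: F⁻¹(0.025) = 0.354; F⁻¹(0.975) = 0.646.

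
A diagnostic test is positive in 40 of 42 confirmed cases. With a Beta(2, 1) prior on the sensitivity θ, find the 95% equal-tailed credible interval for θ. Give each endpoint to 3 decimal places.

Posterior: Beta(2+40, 1+2) = Beta(42, 3).
Equal-tailed 95% interval: the 0.025 and 0.975 quantiles of Beta(42, 3).
Posterior mean ≈ 0.933, SD ≈ 0.037; a Normal approximation gives roughly [0.861, 1.005].
Exact: F⁻¹(0.025) = 0.845; F⁻¹(0.975) = 0.986.

[0.845, 0.986]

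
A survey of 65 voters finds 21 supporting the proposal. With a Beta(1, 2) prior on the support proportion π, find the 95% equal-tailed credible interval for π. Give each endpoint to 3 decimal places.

Posterior: Beta(1+21, 2+44) = Beta(22, 46).
Equal-tailed 95% interval: the 0.025 and 0.975 quantiles of Beta(22, 46).
Posterior mean ≈ 0.324, SD ≈ 0.056; a Normal approximation gives roughly [0.213, 0.434].
Exact: F⁻¹(0.025) = 0.218; F⁻¹(0.975) = 0.438.

[0.218, 0.438]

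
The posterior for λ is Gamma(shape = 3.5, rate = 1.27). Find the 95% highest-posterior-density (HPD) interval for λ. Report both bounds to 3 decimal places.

[0.389, 5.657]

The posterior is unimodal and skewed, so the HPD interval has equal density at both endpoints and is the shortest 95% interval.
Solving f(0.389) = f(5.657) with F(5.657) − F(0.389) = 0.95 gives [0.389, 5.657].
For comparison, the equal-tailed interval is [0.665, 6.304]; the HPD is narrower and shifted toward the mode.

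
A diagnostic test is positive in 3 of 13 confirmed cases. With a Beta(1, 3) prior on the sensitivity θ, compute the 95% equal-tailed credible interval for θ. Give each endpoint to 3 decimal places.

[0.073, 0.456]

Posterior: Beta(1+3, 3+10) = Beta(4, 13).
Equal-tailed 95% interval: the 0.025 and 0.975 quantiles of Beta(4, 13).
Posterior mean ≈ 0.235, SD ≈ 0.100; a Normal approximation gives roughly [0.039, 0.431].
Exact: F⁻¹(0.025) = 0.073; F⁻¹(0.975) = 0.456.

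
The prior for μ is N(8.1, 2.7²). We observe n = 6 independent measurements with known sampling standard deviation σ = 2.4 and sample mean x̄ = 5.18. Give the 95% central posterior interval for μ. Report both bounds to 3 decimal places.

[3.715, 7.325]

Posterior precision = 1/2.7² + 6/2.4² = 0.1372 + 1.0417 = 1.1788, so posterior SD = 0.9210.
Posterior mean = (8.1/2.7² + 6·5.18/2.4²) / 1.1788 = 5.5198.
Interval: 5.5198 ± 1.960 × 0.9210 → [3.715, 7.325].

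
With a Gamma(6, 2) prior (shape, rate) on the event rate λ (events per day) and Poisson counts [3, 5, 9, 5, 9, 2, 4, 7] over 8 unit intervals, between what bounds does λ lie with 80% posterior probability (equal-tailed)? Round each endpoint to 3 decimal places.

Posterior: Gamma(6+44, 2+8) = Gamma(50, 10) (shape, rate).
Equal-tailed 80% interval: Gamma(50, 10) quantiles at 0.1 and 0.9.
Posterior mean ≈ 5.000, SD ≈ 0.707; a Normal approximation gives roughly [4.094, 5.906].
Exact: lower = 4.118; upper = 5.925.

[4.118, 5.925]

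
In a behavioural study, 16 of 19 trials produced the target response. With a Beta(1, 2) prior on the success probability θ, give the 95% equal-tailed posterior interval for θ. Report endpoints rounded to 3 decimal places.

[0.581, 0.918]

Posterior: Beta(1+16, 2+3) = Beta(17, 5).
Equal-tailed 95% interval: the 0.025 and 0.975 quantiles of Beta(17, 5).
Posterior mean ≈ 0.773, SD ≈ 0.087; a Normal approximation gives roughly [0.601, 0.944].
Exact: F⁻¹(0.025) = 0.581; F⁻¹(0.975) = 0.918.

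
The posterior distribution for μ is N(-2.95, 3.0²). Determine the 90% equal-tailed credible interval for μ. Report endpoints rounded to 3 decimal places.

The posterior is symmetric, so the 90% equal-tailed interval is μ = -2.95 ± z·3.0 with z = 1.645.
Half-width: 1.645 × 3.0 = 4.935.
-2.95 − 4.935 = -7.885; -2.95 + 4.935 = 1.985.

[-7.885, 1.985]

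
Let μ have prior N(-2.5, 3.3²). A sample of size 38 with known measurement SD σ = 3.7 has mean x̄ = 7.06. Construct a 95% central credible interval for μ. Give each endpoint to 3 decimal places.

Posterior precision = 1/3.3² + 38/3.7² = 0.0918 + 2.7757 = 2.8676, so posterior SD = 0.5905.
Posterior mean = (-2.5/3.3² + 38·7.06/3.7²) / 2.8676 = 6.7539.
Interval: 6.7539 ± 1.960 × 0.5905 → [5.596, 7.911].

[5.596, 7.911]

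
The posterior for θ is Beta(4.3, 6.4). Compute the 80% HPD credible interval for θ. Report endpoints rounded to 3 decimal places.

The posterior is unimodal and skewed, so the HPD interval has equal density at both endpoints and is the shortest 80% interval.
Solving f(0.204) = f(0.579) with F(0.579) − F(0.204) = 0.80 gives [0.204, 0.579].
For comparison, the equal-tailed interval is [0.218, 0.595]; the HPD is narrower and shifted toward the mode.

[0.204, 0.579]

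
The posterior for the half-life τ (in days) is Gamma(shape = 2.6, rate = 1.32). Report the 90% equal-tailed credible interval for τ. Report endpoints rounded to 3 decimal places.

[0.470, 4.310]

Posterior: Gamma(shape 2.6, rate 1.32).
Equal-tailed 90% interval: Gamma(2.6, 1.32) quantiles at 0.05 and 0.95.
Posterior mean ≈ 1.970, SD ≈ 1.222; a Normal approximation gives roughly [-0.040, 3.979].
Exact: lower = 0.470; upper = 4.310.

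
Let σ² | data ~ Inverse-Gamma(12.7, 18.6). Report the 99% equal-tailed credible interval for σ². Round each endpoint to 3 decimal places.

[0.784, 3.452]

Inverse-Gamma(12.7, 18.6) quantiles: F⁻¹(0.005) and F⁻¹(0.995).
Equivalently, 1/σ² ~ Gamma(12.7, rate = 18.6); invert its 0.995 and 0.005 quantiles.
Posterior mean ≈ 1.590, SD ≈ 0.486; a Normal approximation gives roughly [0.338, 2.842].
Exact: lower = 0.784; upper = 3.452.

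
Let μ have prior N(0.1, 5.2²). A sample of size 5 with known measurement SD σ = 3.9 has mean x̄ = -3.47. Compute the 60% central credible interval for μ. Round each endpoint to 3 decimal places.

[-4.501, -1.717]

Posterior precision = 1/5.2² + 5/3.9² = 0.0370 + 0.3287 = 0.3657, so posterior SD = 1.6536.
Posterior mean = (0.1/5.2² + 5·-3.47/3.9²) / 0.3657 = -3.1090.
Interval: -3.1090 ± 0.842 × 1.6536 → [-4.501, -1.717].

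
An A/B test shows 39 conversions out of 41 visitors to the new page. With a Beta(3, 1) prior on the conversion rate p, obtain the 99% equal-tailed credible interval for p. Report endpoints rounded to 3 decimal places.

[0.806, 0.992]

Posterior: Beta(3+39, 1+2) = Beta(42, 3).
Equal-tailed 99% interval: the 0.005 and 0.995 quantiles of Beta(42, 3).
Posterior mean ≈ 0.933, SD ≈ 0.037; a Normal approximation gives roughly [0.839, 1.028].
Exact: F⁻¹(0.005) = 0.806; F⁻¹(0.995) = 0.992.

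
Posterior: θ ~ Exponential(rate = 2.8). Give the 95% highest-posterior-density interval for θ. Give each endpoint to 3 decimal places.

[0.000, 1.070]

The exponential density is strictly decreasing on [0, ∞), so the HPD interval is anchored at 0: [0, q] with P(θ ≤ q) = 0.95.
q = −ln(1 − 0.95) / 2.8 = 2.9957 / 2.8 = 1.070.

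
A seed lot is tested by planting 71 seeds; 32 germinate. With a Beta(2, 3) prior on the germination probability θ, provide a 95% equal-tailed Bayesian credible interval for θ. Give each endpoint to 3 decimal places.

Posterior: Beta(2+32, 3+39) = Beta(34, 42).
Equal-tailed 95% interval: the 0.025 and 0.975 quantiles of Beta(34, 42).
Posterior mean ≈ 0.447, SD ≈ 0.057; a Normal approximation gives roughly [0.336, 0.558].
Exact: F⁻¹(0.025) = 0.338; F⁻¹(0.975) = 0.559.

[0.338, 0.559]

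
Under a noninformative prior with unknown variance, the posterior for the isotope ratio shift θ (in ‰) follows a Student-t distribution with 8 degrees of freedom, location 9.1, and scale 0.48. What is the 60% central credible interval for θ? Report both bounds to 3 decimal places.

[8.673, 9.527]

The t_8 distribution is symmetric; the 60% interval is 9.1 ± t·0.48 with t_{0.8,8} = 0.889.
Half-width: 0.889 × 0.48 = 0.427.
9.1 − 0.427 = 8.673; 9.1 + 0.427 = 9.527.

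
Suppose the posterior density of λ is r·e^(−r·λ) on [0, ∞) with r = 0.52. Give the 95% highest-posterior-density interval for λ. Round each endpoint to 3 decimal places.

[0.000, 5.761]

The exponential density is strictly decreasing on [0, ∞), so the HPD interval is anchored at 0: [0, q] with P(λ ≤ q) = 0.95.
q = −ln(1 − 0.95) / 0.52 = 2.9957 / 0.52 = 5.761.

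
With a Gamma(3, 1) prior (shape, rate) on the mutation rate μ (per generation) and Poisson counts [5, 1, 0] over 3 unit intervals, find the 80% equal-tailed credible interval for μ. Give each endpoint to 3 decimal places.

Posterior: Gamma(3+6, 1+3) = Gamma(9, 4) (shape, rate).
Equal-tailed 80% interval: Gamma(9, 4) quantiles at 0.1 and 0.9.
Posterior mean ≈ 2.250, SD ≈ 0.750; a Normal approximation gives roughly [1.289, 3.211].
Exact: lower = 1.358; upper = 3.249.

[1.358, 3.249]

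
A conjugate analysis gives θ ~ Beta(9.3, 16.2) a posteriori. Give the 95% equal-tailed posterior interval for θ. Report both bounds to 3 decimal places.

[0.193, 0.556]

Posterior: Beta(9.3, 16.2).
Equal-tailed 95% interval: the 0.025 and 0.975 quantiles of Beta(9.3, 16.2).
Posterior mean ≈ 0.365, SD ≈ 0.094; a Normal approximation gives roughly [0.181, 0.548].
Exact: F⁻¹(0.025) = 0.193; F⁻¹(0.975) = 0.556.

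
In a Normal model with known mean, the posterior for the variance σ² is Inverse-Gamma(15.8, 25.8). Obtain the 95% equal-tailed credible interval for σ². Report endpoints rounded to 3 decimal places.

Inverse-Gamma(15.8, 25.8) quantiles: F⁻¹(0.025) and F⁻¹(0.975).
Equivalently, 1/σ² ~ Gamma(15.8, rate = 25.8); invert its 0.975 and 0.025 quantiles.
Posterior mean ≈ 1.743, SD ≈ 0.469; a Normal approximation gives roughly [0.824, 2.663].
Exact: lower = 1.053; upper = 2.868.

[1.053, 2.868]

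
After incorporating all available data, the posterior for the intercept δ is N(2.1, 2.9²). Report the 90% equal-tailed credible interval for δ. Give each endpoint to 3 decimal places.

The posterior is symmetric, so the 90% equal-tailed interval is δ = 2.1 ± z·2.9 with z = 1.645.
Half-width: 1.645 × 2.9 = 4.770.
2.1 − 4.770 = -2.670; 2.1 + 4.770 = 6.870.

[-2.670, 6.870]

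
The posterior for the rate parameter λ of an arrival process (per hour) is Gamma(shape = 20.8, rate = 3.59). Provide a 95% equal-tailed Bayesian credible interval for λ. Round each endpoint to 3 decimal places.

[3.577, 8.536]

Posterior: Gamma(shape 20.8, rate 3.59).
Equal-tailed 95% interval: Gamma(20.8, 3.59) quantiles at 0.025 and 0.975.
Posterior mean ≈ 5.794, SD ≈ 1.270; a Normal approximation gives roughly [3.304, 8.284].
Exact: lower = 3.577; upper = 8.536.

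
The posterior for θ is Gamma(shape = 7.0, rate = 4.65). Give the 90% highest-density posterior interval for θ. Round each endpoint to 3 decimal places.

The posterior is unimodal and skewed, so the HPD interval has equal density at both endpoints and is the shortest 90% interval.
Solving f(0.599) = f(2.378) with F(2.378) − F(0.599) = 0.90 gives [0.599, 2.378].
For comparison, the equal-tailed interval is [0.707, 2.547]; the HPD is narrower and shifted toward the mode.

[0.599, 2.378]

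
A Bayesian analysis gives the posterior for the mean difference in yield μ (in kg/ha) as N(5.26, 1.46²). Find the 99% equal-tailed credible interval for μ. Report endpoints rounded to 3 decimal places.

The posterior is symmetric, so the 99% equal-tailed interval is μ = 5.26 ± z·1.46 with z = 2.576.
Half-width: 2.576 × 1.46 = 3.761.
5.26 − 3.761 = 1.499; 5.26 + 3.761 = 9.021.

[1.499, 9.021]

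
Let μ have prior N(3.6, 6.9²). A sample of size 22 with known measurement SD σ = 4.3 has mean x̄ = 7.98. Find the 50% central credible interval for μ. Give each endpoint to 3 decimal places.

[7.291, 8.517]

Posterior precision = 1/6.9² + 22/4.3² = 0.0210 + 1.1898 = 1.2108, so posterior SD = 0.9088.
Posterior mean = (3.6/6.9² + 22·7.98/4.3²) / 1.2108 = 7.9040.
Interval: 7.9040 ± 0.674 × 0.9088 → [7.291, 8.517].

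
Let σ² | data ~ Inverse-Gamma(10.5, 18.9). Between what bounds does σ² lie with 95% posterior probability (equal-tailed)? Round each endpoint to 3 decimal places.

[1.065, 3.676]

Inverse-Gamma(10.5, 18.9) quantiles: F⁻¹(0.025) and F⁻¹(0.975).
Equivalently, 1/σ² ~ Gamma(10.5, rate = 18.9); invert its 0.975 and 0.025 quantiles.
Posterior mean ≈ 1.989, SD ≈ 0.682; a Normal approximation gives roughly [0.652, 3.327].
Exact: lower = 1.065; upper = 3.676.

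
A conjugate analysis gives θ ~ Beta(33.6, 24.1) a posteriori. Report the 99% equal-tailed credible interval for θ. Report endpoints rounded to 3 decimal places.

Posterior: Beta(33.6, 24.1).
Equal-tailed 99% interval: the 0.005 and 0.995 quantiles of Beta(33.6, 24.1).
Posterior mean ≈ 0.582, SD ≈ 0.064; a Normal approximation gives roughly [0.417, 0.748].
Exact: F⁻¹(0.005) = 0.414; F⁻¹(0.995) = 0.740.

[0.414, 0.740]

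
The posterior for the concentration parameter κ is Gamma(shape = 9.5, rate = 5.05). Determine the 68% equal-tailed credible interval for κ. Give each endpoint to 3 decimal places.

Posterior: Gamma(shape 9.5, rate 5.05).
Equal-tailed 68% interval: Gamma(9.5, 5.05) quantiles at 0.16 and 0.84.
Posterior mean ≈ 1.881, SD ≈ 0.610; a Normal approximation gives roughly [1.274, 2.488].
Exact: lower = 1.284; upper = 2.477.

[1.284, 2.477]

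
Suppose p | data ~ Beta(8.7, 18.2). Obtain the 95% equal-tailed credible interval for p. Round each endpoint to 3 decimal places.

[0.164, 0.508]

Posterior: Beta(8.7, 18.2).
Equal-tailed 95% interval: the 0.025 and 0.975 quantiles of Beta(8.7, 18.2).
Posterior mean ≈ 0.323, SD ≈ 0.089; a Normal approximation gives roughly [0.150, 0.497].
Exact: F⁻¹(0.025) = 0.164; F⁻¹(0.975) = 0.508.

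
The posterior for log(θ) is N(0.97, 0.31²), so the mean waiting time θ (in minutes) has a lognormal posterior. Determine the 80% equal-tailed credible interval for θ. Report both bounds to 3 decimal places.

[1.773, 3.925]

On the log scale the 80% interval is 0.97 ± 1.282 × 0.31 = [0.5727, 1.3673].
Exponentiate: [e^0.5727, e^1.3673] = [1.773, 3.925].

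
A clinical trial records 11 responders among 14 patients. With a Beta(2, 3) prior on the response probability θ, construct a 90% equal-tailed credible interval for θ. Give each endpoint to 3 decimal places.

[0.502, 0.844]

Posterior: Beta(2+11, 3+3) = Beta(13, 6).
Equal-tailed 90% interval: the 0.05 and 0.95 quantiles of Beta(13, 6).
Posterior mean ≈ 0.684, SD ≈ 0.104; a Normal approximation gives roughly [0.513, 0.855].
Exact: F⁻¹(0.05) = 0.502; F⁻¹(0.95) = 0.844.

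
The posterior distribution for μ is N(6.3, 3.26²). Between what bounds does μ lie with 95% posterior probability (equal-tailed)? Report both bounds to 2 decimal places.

The posterior is symmetric, so the 95% equal-tailed interval is μ = 6.3 ± z·3.26 with z = 1.960.
Half-width: 1.960 × 3.26 = 6.39.
6.3 − 6.39 = -0.09; 6.3 + 6.39 = 12.69.

[-0.09, 12.69]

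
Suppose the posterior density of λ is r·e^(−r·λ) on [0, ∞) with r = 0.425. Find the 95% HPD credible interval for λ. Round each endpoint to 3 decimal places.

The exponential density is strictly decreasing on [0, ∞), so the HPD interval is anchored at 0: [0, q] with P(λ ≤ q) = 0.95.
q = −ln(1 − 0.95) / 0.425 = 2.9957 / 0.425 = 7.049.

[0.000, 7.049]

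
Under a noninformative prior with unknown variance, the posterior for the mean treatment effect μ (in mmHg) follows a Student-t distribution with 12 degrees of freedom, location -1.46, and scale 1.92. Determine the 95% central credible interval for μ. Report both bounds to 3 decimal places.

[-5.643, 2.723]

The t_12 distribution is symmetric; the 95% interval is -1.46 ± t·1.92 with t_{0.975,12} = 2.179.
Half-width: 2.179 × 1.92 = 4.183.
-1.46 − 4.183 = -5.643; -1.46 + 4.183 = 2.723.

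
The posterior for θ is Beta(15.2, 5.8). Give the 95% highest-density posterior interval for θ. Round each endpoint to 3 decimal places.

The posterior is unimodal and skewed, so the HPD interval has equal density at both endpoints and is the shortest 95% interval.
Solving f(0.536) = f(0.900) with F(0.900) − F(0.536) = 0.95 gives [0.536, 0.900].
For comparison, the equal-tailed interval is [0.520, 0.888]; the HPD is narrower and shifted toward the mode.

[0.536, 0.900]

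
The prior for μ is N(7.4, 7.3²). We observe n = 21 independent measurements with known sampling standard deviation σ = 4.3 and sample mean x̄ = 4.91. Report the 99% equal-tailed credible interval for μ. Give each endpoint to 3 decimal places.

Posterior precision = 1/7.3² + 21/4.3² = 0.0188 + 1.1357 = 1.1545, so posterior SD = 0.9307.
Posterior mean = (7.4/7.3² + 21·4.91/4.3²) / 1.1545 = 4.9505.
Interval: 4.9505 ± 2.576 × 0.9307 → [2.553, 7.348].

[2.553, 7.348]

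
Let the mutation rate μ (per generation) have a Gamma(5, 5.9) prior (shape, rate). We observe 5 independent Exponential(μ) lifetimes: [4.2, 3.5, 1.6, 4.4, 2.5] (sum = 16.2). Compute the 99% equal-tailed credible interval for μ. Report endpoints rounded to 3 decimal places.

Posterior: Gamma(5+5, 5.9+16.2) = Gamma(10, 22.1) (shape, rate).
Equal-tailed 99% interval: Gamma(10, 22.1) quantiles at 0.005 and 0.995.
Posterior mean ≈ 0.452, SD ≈ 0.143; a Normal approximation gives roughly [0.084, 0.821].
Exact: lower = 0.168; upper = 0.905.

[0.168, 0.905]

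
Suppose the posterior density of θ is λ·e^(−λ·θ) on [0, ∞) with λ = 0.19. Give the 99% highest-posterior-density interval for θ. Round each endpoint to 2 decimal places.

The exponential density is strictly decreasing on [0, ∞), so the HPD interval is anchored at 0: [0, q] with P(θ ≤ q) = 0.99.
q = −ln(1 − 0.99) / 0.19 = 4.6052 / 0.19 = 24.24.

[0.00, 24.24]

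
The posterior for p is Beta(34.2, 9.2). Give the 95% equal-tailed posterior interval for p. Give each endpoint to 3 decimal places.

Posterior: Beta(34.2, 9.2).
Equal-tailed 95% interval: the 0.025 and 0.975 quantiles of Beta(34.2, 9.2).
Posterior mean ≈ 0.788, SD ≈ 0.061; a Normal approximation gives roughly [0.668, 0.908].
Exact: F⁻¹(0.025) = 0.656; F⁻¹(0.975) = 0.895.

[0.656, 0.895]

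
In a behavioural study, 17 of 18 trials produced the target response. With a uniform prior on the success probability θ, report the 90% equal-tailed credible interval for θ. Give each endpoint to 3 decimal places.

Posterior: Beta(1+17, 1+1) = Beta(18, 2).
Equal-tailed 90% interval: the 0.05 and 0.95 quantiles of Beta(18, 2).
Posterior mean ≈ 0.900, SD ≈ 0.065; a Normal approximation gives roughly [0.792, 1.008].
Exact: F⁻¹(0.05) = 0.774; F⁻¹(0.95) = 0.981.

[0.774, 0.981]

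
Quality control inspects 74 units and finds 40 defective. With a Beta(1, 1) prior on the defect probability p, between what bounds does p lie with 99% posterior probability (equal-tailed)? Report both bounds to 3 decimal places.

Posterior: Beta(1+40, 1+34) = Beta(41, 35).
Equal-tailed 99% interval: the 0.005 and 0.995 quantiles of Beta(41, 35).
Posterior mean ≈ 0.539, SD ≈ 0.057; a Normal approximation gives roughly [0.393, 0.686].
Exact: F⁻¹(0.005) = 0.393; F⁻¹(0.995) = 0.682.

[0.393, 0.682]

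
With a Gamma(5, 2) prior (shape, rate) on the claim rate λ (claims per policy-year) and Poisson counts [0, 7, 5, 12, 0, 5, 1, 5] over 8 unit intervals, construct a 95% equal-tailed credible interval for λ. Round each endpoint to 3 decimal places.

Posterior: Gamma(5+35, 2+8) = Gamma(40, 10) (shape, rate).
Equal-tailed 95% interval: Gamma(40, 10) quantiles at 0.025 and 0.975.
Posterior mean ≈ 4.000, SD ≈ 0.632; a Normal approximation gives roughly [2.760, 5.240].
Exact: lower = 2.858; upper = 5.331.

[2.858, 5.331]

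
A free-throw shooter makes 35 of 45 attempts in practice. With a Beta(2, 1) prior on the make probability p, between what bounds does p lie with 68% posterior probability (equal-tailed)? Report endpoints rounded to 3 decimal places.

[0.711, 0.831]

Posterior: Beta(2+35, 1+10) = Beta(37, 11).
Equal-tailed 68% interval: the 0.16 and 0.84 quantiles of Beta(37, 11).
Posterior mean ≈ 0.771, SD ≈ 0.060; a Normal approximation gives roughly [0.711, 0.831].
Exact: F⁻¹(0.16) = 0.711; F⁻¹(0.84) = 0.831.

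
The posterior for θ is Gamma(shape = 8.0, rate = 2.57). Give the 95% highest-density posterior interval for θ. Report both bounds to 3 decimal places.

[1.157, 5.304]

The posterior is unimodal and skewed, so the HPD interval has equal density at both endpoints and is the shortest 95% interval.
Solving f(1.157) = f(5.304) with F(5.304) − F(1.157) = 0.95 gives [1.157, 5.304].
For comparison, the equal-tailed interval is [1.344, 5.612]; the HPD is narrower and shifted toward the mode.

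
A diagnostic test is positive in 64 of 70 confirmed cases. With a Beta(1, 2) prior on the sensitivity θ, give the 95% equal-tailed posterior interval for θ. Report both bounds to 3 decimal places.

Posterior: Beta(1+64, 2+6) = Beta(65, 8).
Equal-tailed 95% interval: the 0.025 and 0.975 quantiles of Beta(65, 8).
Posterior mean ≈ 0.890, SD ≈ 0.036; a Normal approximation gives roughly [0.819, 0.962].
Exact: F⁻¹(0.025) = 0.810; F⁻¹(0.975) = 0.951.

[0.810, 0.951]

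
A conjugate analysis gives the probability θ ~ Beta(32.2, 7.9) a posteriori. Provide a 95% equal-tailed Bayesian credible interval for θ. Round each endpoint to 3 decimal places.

[0.668, 0.909]

Posterior: Beta(32.2, 7.9).
Equal-tailed 95% interval: the 0.025 and 0.975 quantiles of Beta(32.2, 7.9).
Posterior mean ≈ 0.803, SD ≈ 0.062; a Normal approximation gives roughly [0.681, 0.925].
Exact: F⁻¹(0.025) = 0.668; F⁻¹(0.975) = 0.909.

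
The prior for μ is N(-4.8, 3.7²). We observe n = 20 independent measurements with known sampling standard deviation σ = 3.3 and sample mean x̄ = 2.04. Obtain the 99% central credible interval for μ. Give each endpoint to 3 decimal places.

[-0.086, 3.642]

Posterior precision = 1/3.7² + 20/3.3² = 0.0730 + 1.8365 = 1.9096, so posterior SD = 0.7237.
Posterior mean = (-4.8/3.7² + 20·2.04/3.3²) / 1.9096 = 1.7784.
Interval: 1.7784 ± 2.576 × 0.7237 → [-0.086, 3.642].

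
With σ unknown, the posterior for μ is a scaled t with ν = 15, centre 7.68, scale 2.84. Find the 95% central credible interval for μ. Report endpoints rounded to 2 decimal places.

The t_15 distribution is symmetric; the 95% interval is 7.68 ± t·2.84 with t_{0.975,15} = 2.131.
Half-width: 2.131 × 2.84 = 6.05.
7.68 − 6.05 = 1.63; 7.68 + 6.05 = 13.73.

[1.63, 13.73]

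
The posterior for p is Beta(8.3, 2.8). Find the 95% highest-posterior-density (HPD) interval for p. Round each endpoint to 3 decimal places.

The posterior is unimodal and skewed, so the HPD interval has equal density at both endpoints and is the shortest 95% interval.
Solving f(0.505) = f(0.964) with F(0.964) − F(0.505) = 0.95 gives [0.505, 0.964].
For comparison, the equal-tailed interval is [0.469, 0.943]; the HPD is narrower and shifted toward the mode.

[0.505, 0.964]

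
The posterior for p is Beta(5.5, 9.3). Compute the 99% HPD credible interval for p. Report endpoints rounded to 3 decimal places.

The posterior is unimodal and skewed, so the HPD interval has equal density at both endpoints and is the shortest 99% interval.
Solving f(0.099) = f(0.685) with F(0.685) − F(0.099) = 0.99 gives [0.099, 0.685].
For comparison, the equal-tailed interval is [0.108, 0.696]; the HPD is narrower and shifted toward the mode.

[0.099, 0.685]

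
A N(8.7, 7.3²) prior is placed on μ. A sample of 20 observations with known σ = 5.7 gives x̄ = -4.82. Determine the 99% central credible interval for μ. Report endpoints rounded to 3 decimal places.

[-7.654, -1.186]

Posterior precision = 1/7.3² + 20/5.7² = 0.0188 + 0.6156 = 0.6343, so posterior SD = 1.2556.
Posterior mean = (8.7/7.3² + 20·-4.82/5.7²) / 0.6343 = -4.4200.
Interval: -4.4200 ± 2.576 × 1.2556 → [-7.654, -1.186].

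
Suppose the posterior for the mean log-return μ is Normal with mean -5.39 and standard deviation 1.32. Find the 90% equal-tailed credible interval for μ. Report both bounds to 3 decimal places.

[-7.561, -3.219]

The posterior is symmetric, so the 90% equal-tailed interval is μ = -5.39 ± z·1.32 with z = 1.645.
Half-width: 1.645 × 1.32 = 2.171.
-5.39 − 2.171 = -7.561; -5.39 + 2.171 = -3.219.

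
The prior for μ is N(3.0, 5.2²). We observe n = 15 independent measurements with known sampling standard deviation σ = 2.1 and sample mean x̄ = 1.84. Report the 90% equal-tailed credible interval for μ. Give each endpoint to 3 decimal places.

Posterior precision = 1/5.2² + 15/2.1² = 0.0370 + 3.4014 = 3.4383, so posterior SD = 0.5393.
Posterior mean = (3.0/5.2² + 15·1.84/2.1²) / 3.4383 = 1.8525.
Interval: 1.8525 ± 1.645 × 0.5393 → [0.965, 2.740].

[0.965, 2.740]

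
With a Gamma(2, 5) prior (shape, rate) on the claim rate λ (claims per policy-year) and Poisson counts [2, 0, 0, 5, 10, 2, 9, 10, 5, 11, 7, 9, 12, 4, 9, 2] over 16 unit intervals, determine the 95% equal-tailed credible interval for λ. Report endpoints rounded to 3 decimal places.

Posterior: Gamma(2+97, 5+16) = Gamma(99, 21) (shape, rate).
Equal-tailed 95% interval: Gamma(99, 21) quantiles at 0.025 and 0.975.
Posterior mean ≈ 4.714, SD ≈ 0.474; a Normal approximation gives roughly [3.786, 5.643].
Exact: lower = 3.832; upper = 5.687.

[3.832, 5.687]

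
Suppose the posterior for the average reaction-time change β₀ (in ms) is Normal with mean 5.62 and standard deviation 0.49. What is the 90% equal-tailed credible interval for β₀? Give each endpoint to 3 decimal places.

The posterior is symmetric, so the 90% equal-tailed interval is β₀ = 5.62 ± z·0.49 with z = 1.645.
Half-width: 1.645 × 0.49 = 0.806.
5.62 − 0.806 = 4.814; 5.62 + 0.806 = 6.426.

[4.814, 6.426]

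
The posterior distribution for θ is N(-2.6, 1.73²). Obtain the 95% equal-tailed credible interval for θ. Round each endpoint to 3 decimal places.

[-5.991, 0.791]

The posterior is symmetric, so the 95% equal-tailed interval is θ = -2.6 ± z·1.73 with z = 1.960.
Half-width: 1.960 × 1.73 = 3.391.
-2.6 − 3.391 = -5.991; -2.6 + 3.391 = 0.791.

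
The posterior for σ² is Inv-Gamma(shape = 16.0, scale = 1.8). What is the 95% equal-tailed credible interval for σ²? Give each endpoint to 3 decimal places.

Inverse-Gamma(16.0, 1.8) quantiles: F⁻¹(0.025) and F⁻¹(0.975).
Equivalently, 1/σ² ~ Gamma(16.0, rate = 1.8); invert its 0.975 and 0.025 quantiles.
Posterior mean ≈ 0.120, SD ≈ 0.032; a Normal approximation gives roughly [0.057, 0.183].
Exact: lower = 0.073; upper = 0.197.

[0.073, 0.197]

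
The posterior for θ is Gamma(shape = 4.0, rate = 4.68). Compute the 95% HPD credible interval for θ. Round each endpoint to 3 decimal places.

[0.152, 1.698]

The posterior is unimodal and skewed, so the HPD interval has equal density at both endpoints and is the shortest 95% interval.
Solving f(0.152) = f(1.698) with F(1.698) − F(0.152) = 0.95 gives [0.152, 1.698].
For comparison, the equal-tailed interval is [0.233, 1.873]; the HPD is narrower and shifted toward the mode.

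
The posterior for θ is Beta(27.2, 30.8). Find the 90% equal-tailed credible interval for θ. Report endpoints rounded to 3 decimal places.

Posterior: Beta(27.2, 30.8).
Equal-tailed 90% interval: the 0.05 and 0.95 quantiles of Beta(27.2, 30.8).
Posterior mean ≈ 0.469, SD ≈ 0.065; a Normal approximation gives roughly [0.362, 0.576].
Exact: F⁻¹(0.05) = 0.363; F⁻¹(0.95) = 0.577.

[0.363, 0.577]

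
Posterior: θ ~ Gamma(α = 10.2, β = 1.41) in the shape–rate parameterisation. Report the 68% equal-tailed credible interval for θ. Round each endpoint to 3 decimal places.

Posterior: Gamma(shape 10.2, rate 1.41).
Equal-tailed 68% interval: Gamma(10.2, 1.41) quantiles at 0.16 and 0.84.
Posterior mean ≈ 7.234, SD ≈ 2.265; a Normal approximation gives roughly [4.982, 9.487].
Exact: lower = 5.016; upper = 9.448.

[5.016, 9.448]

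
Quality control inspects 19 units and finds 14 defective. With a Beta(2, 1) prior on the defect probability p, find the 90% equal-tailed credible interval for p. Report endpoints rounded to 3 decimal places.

Posterior: Beta(2+14, 1+5) = Beta(16, 6).
Equal-tailed 90% interval: the 0.05 and 0.95 quantiles of Beta(16, 6).
Posterior mean ≈ 0.727, SD ≈ 0.093; a Normal approximation gives roughly [0.575, 0.880].
Exact: F⁻¹(0.05) = 0.563; F⁻¹(0.95) = 0.868.

[0.563, 0.868]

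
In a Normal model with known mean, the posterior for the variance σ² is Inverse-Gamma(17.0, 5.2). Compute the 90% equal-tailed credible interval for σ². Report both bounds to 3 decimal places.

Inverse-Gamma(17.0, 5.2) quantiles: F⁻¹(0.05) and F⁻¹(0.95).
Equivalently, 1/σ² ~ Gamma(17.0, rate = 5.2); invert its 0.95 and 0.05 quantiles.
Posterior mean ≈ 0.325, SD ≈ 0.084; a Normal approximation gives roughly [0.187, 0.463].
Exact: lower = 0.214; upper = 0.480.

[0.214, 0.480]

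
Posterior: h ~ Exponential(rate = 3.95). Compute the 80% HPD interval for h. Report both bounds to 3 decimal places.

The exponential density is strictly decreasing on [0, ∞), so the HPD interval is anchored at 0: [0, q] with P(h ≤ q) = 0.80.
q = −ln(1 − 0.80) / 3.95 = 1.6094 / 3.95 = 0.407.

[0.000, 0.407]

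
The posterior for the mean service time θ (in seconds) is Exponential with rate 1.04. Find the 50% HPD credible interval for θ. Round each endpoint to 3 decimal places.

The exponential density is strictly decreasing on [0, ∞), so the HPD interval is anchored at 0: [0, q] with P(θ ≤ q) = 0.50.
q = −ln(1 − 0.50) / 1.04 = 0.6931 / 1.04 = 0.666.

[0.000, 0.666]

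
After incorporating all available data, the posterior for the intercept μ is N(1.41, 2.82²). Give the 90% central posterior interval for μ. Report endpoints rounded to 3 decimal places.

The posterior is symmetric, so the 90% equal-tailed interval is μ = 1.41 ± z·2.82 with z = 1.645.
Half-width: 1.645 × 2.82 = 4.638.
1.41 − 4.638 = -3.228; 1.41 + 4.638 = 6.048.

[-3.228, 6.048]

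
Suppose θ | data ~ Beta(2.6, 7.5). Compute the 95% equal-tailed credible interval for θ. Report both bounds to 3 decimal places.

[0.053, 0.551]

Posterior: Beta(2.6, 7.5).
Equal-tailed 95% interval: the 0.025 and 0.975 quantiles of Beta(2.6, 7.5).
Posterior mean ≈ 0.257, SD ≈ 0.131; a Normal approximation gives roughly [0.000, 0.515].
Exact: F⁻¹(0.025) = 0.053; F⁻¹(0.975) = 0.551.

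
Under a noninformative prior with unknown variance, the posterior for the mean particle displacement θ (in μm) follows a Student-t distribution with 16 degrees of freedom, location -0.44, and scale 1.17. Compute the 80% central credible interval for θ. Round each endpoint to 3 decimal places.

[-2.004, 1.124]

The t_16 distribution is symmetric; the 80% interval is -0.44 ± t·1.17 with t_{0.9,16} = 1.337.
Half-width: 1.337 × 1.17 = 1.564.
-0.44 − 1.564 = -2.004; -0.44 + 1.564 = 1.124.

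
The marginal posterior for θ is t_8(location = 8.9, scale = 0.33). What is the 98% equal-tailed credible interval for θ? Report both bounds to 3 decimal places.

[7.944, 9.856]

The t_8 distribution is symmetric; the 98% interval is 8.9 ± t·0.33 with t_{0.99,8} = 2.896.
Half-width: 2.896 × 0.33 = 0.956.
8.9 − 0.956 = 7.944; 8.9 + 0.956 = 9.856.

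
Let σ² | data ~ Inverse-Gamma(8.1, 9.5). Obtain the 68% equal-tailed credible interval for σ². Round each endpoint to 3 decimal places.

Inverse-Gamma(8.1, 9.5) quantiles: F⁻¹(0.16) and F⁻¹(0.84).
Equivalently, 1/σ² ~ Gamma(8.1, rate = 9.5); invert its 0.84 and 0.16 quantiles.
Posterior mean ≈ 1.338, SD ≈ 0.542; a Normal approximation gives roughly [0.799, 1.877].
Exact: lower = 0.874; upper = 1.784.

[0.874, 1.784]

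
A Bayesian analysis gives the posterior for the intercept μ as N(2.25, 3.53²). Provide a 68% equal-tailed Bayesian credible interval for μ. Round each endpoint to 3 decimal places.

[-1.260, 5.760]

The posterior is symmetric, so the 68% equal-tailed interval is μ = 2.25 ± z·3.53 with z = 0.994.
Half-width: 0.994 × 3.53 = 3.510.
2.25 − 3.510 = -1.260; 2.25 + 3.510 = 5.760.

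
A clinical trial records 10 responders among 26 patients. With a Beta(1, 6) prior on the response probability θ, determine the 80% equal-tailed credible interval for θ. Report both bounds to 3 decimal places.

[0.231, 0.440]

Posterior: Beta(1+10, 6+16) = Beta(11, 22).
Equal-tailed 80% interval: the 0.1 and 0.9 quantiles of Beta(11, 22).
Posterior mean ≈ 0.333, SD ≈ 0.081; a Normal approximation gives roughly [0.230, 0.437].
Exact: F⁻¹(0.1) = 0.231; F⁻¹(0.9) = 0.440.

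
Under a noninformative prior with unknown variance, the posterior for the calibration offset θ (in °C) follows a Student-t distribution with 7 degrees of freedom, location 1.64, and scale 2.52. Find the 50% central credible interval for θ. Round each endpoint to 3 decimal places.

The t_7 distribution is symmetric; the 50% interval is 1.64 ± t·2.52 with t_{0.75,7} = 0.711.
Half-width: 0.711 × 2.52 = 1.792.
1.64 − 1.792 = -0.152; 1.64 + 1.792 = 3.432.

[-0.152, 3.432]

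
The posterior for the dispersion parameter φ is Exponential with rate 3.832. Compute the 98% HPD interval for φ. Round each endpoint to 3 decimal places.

[0.000, 1.021]

The exponential density is strictly decreasing on [0, ∞), so the HPD interval is anchored at 0: [0, q] with P(φ ≤ q) = 0.98.
q = −ln(1 − 0.98) / 3.832 = 3.9120 / 3.832 = 1.021.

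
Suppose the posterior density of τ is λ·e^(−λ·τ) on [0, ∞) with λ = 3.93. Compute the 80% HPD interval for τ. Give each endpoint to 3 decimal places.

[0.000, 0.410]

The exponential density is strictly decreasing on [0, ∞), so the HPD interval is anchored at 0: [0, q] with P(τ ≤ q) = 0.80.
q = −ln(1 − 0.80) / 3.93 = 1.6094 / 3.93 = 0.410.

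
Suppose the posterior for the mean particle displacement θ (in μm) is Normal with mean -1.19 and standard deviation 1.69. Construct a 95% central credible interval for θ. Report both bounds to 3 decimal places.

[-4.502, 2.122]

The posterior is symmetric, so the 95% equal-tailed interval is θ = -1.19 ± z·1.69 with z = 1.960.
Half-width: 1.960 × 1.69 = 3.312.
-1.19 − 3.312 = -4.502; -1.19 + 3.312 = 2.122.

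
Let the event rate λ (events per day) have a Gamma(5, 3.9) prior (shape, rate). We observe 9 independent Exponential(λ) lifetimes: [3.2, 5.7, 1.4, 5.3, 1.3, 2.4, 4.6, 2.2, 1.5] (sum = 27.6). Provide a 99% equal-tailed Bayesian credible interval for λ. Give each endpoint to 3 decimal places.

Posterior: Gamma(5+9, 3.9+27.6) = Gamma(14, 31.5) (shape, rate).
Equal-tailed 99% interval: Gamma(14, 31.5) quantiles at 0.005 and 0.995.
Posterior mean ≈ 0.444, SD ≈ 0.119; a Normal approximation gives roughly [0.138, 0.750].
Exact: lower = 0.198; upper = 0.809.

[0.198, 0.809]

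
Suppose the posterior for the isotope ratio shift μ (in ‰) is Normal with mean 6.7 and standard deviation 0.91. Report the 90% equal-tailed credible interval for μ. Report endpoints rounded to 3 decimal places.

[5.203, 8.197]

The posterior is symmetric, so the 90% equal-tailed interval is μ = 6.7 ± z·0.91 with z = 1.645.
Half-width: 1.645 × 0.91 = 1.497.
6.7 − 1.497 = 5.203; 6.7 + 1.497 = 8.197.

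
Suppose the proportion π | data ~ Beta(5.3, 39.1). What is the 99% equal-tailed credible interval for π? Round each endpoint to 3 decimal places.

Posterior: Beta(5.3, 39.1).
Equal-tailed 99% interval: the 0.005 and 0.995 quantiles of Beta(5.3, 39.1).
Posterior mean ≈ 0.119, SD ≈ 0.048; a Normal approximation gives roughly [-0.005, 0.243].
Exact: F⁻¹(0.005) = 0.029; F⁻¹(0.995) = 0.272.

[0.029, 0.272]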